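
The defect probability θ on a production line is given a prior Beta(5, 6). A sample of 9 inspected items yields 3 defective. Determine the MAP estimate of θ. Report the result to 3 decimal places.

θ̂_MAP = 0.389

Prior: Beta(5, 6).
Data: 3 successes in 9 trials. The binomial likelihood contributes θ^3(1−θ)^6, so the posterior is Beta(5+3, 6+6) = Beta(8, 12).
For Beta(a, b) with a, b > 1 the mode is (a−1)/(a+b−2) = 7/18 ≈ 0.389.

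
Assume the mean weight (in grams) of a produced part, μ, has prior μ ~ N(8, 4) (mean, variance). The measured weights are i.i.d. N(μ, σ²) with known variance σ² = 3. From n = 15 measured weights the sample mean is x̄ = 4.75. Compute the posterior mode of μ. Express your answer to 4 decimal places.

μ̂_MAP = 4.9048

n = 15, x̄ = 4.75.
For a Normal prior and Normal likelihood with known variance, the posterior is Normal; its mode equals its mean, the precision-weighted average.
Prior precision 1/σ₀² = 1/4 = 0.25; data precision n/σ² = 15/3 = 5.
μ̂ = (0.25·8 + 5·4.75) / (0.25 + 5) = 25.75/5.25 = 103/21 ≈ 4.9048.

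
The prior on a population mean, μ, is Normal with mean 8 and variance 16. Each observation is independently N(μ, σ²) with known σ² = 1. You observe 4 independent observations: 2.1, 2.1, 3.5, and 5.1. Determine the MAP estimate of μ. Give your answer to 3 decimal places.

n = 4; x̄ = (2.1 + 2.1 + 3.5 + 5.1)/4 = 12.8/4 = 3.2.
For a Normal prior and Normal likelihood with known variance, the posterior is Normal; its mode equals its mean, the precision-weighted average.
Prior precision 1/σ₀² = 1/16 = 0.0625; data precision n/σ² = 4/1 = 4.
μ̂ = (0.0625·8 + 4·3.2) / (0.0625 + 4) = 13.3/4.0625 = 1064/325 ≈ 3.274.

μ̂_MAP = 3.274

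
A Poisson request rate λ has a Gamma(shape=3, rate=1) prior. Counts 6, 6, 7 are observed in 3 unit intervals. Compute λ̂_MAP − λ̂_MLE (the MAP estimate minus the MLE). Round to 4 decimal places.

MAP − MLE = -1.0833

Σxᵢ = 19. Posterior is Gamma(22, 4); MAP = (22−1)/4 = 21/4 ≈ 5.25000.
MLE = x̄ = 19/3 ≈ 6.33333.
Difference = 21/4 − 19/3 = -13/12 ≈ -1.0833.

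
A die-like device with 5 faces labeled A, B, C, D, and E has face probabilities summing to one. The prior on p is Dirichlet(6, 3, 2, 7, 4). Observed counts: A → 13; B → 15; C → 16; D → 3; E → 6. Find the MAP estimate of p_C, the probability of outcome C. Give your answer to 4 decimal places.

MAP estimate of p_C = 0.2429

The posterior is Dirichlet(αᵢ + nᵢ) = Dirichlet(19, 18, 18, 10, 10).
For a Dirichlet(a₁,…,a_K) with all aᵢ > 1, the mode has j-th component (aⱼ − 1)/(Σaᵢ − K).
Here Σaᵢ = 75 and K = 5, so p_C = (18 − 1)/(75 − 5) = 17/70 ≈ 0.2429.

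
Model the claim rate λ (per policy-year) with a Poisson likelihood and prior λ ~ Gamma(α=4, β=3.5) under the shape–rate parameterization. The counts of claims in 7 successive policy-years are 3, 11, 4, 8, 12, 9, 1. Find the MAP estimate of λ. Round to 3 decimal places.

Σxᵢ = 3+11+4+8+12+9+1 = 48, with n = 7.
Posterior ∝ λ^3e^(−3.5λ) · λ^48e^(−7λ) = λ^51e^(−10.5λ), i.e. Gamma(shape=52, rate=10.5).
The mode of a Gamma(a, b) with a ≥ 1 (shape–rate) is (a−1)/b = 51/10.5 ≈ 4.857.

λ̂_MAP = 4.857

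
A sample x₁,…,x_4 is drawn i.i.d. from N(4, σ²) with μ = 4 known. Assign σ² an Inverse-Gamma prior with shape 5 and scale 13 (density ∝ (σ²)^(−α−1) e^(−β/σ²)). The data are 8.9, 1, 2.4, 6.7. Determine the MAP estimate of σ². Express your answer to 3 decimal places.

σ̂²_MAP = 4.304

Sum of squared deviations about the known mean: SS = (8.9−4)² + (1−4)² + (2.4−4)² + (6.7−4)² = 42.86.
The Normal likelihood contributes (σ²)^(−n/2) exp(−SS/(2σ²)), so the posterior is Inverse-Gamma(α + n/2, β + SS/2) = Inverse-Gamma(7, 34.43).
The mode of Inverse-Gamma(a, b) is b/(a+1) = 34.43/8 ≈ 4.304.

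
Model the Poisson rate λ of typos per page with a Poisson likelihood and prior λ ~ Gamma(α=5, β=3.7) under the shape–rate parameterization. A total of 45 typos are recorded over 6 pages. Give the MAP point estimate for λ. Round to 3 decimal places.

λ̂_MAP = 5.052

Σxᵢ = 45, n = 6.
Posterior ∝ λ^4e^(−3.7λ) · λ^45e^(−6λ) = λ^49e^(−9.7λ), i.e. Gamma(shape=50, rate=9.7).
The mode of a Gamma(a, b) with a ≥ 1 (shape–rate) is (a−1)/b = 49/9.7 ≈ 5.052.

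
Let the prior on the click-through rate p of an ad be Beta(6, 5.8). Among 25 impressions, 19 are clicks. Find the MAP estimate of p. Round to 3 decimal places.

Prior: Beta(6, 5.8).
Data: 19 successes in 25 trials. The binomial likelihood contributes p^19(1−p)^6, so the posterior is Beta(6+19, 5.8+6) = Beta(25, 11.8).
For Beta(a, b) with a, b > 1 the mode is (a−1)/(a+b−2) = 24/34.8 ≈ 0.690.

p̂_MAP = 0.690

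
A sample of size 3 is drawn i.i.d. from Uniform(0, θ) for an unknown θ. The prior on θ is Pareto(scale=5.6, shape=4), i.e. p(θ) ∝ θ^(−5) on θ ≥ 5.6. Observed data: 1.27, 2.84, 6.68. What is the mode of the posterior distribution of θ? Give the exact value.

The Uniform(0, θ) likelihood is θ^(−n) for θ ≥ max(xᵢ), zero otherwise. Here max(xᵢ) = 6.68.
Posterior ∝ θ^(−5) · θ^(−3) = θ^(−8) on θ ≥ max(5.6, 6.68) = 6.68.
This density is strictly decreasing in θ, so the posterior mode lies at the lower boundary of the support.

θ̂_MAP = 6.68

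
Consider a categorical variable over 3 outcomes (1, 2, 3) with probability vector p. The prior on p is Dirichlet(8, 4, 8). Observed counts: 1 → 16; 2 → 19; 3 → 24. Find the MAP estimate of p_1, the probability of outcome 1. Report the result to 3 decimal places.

MAP estimate: 0.303

The posterior is Dirichlet(αᵢ + nᵢ) = Dirichlet(24, 23, 32).
For a Dirichlet(a₁,…,a_K) with all aᵢ > 1, the mode has j-th component (aⱼ − 1)/(Σaᵢ − K).
Here Σaᵢ = 79 and K = 3, so p_1 = (24 − 1)/(79 − 3) = 23/76 ≈ 0.303.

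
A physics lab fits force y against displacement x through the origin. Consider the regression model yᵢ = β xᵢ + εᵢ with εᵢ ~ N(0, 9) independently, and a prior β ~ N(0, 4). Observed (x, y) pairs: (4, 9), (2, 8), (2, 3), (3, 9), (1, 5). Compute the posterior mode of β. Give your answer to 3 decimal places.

β̂_MAP = 2.483

log p(β | y) = −Σ(yᵢ − βxᵢ)²/(2·9) − β²/(2·4) + const.
Setting the derivative to zero: Σxᵢ(yᵢ − βxᵢ)/9 − β/4 = 0, so β = Σxᵢyᵢ / (Σxᵢ² + σ²/τ²).
Σxᵢyᵢ = 4·9 + 2·8 + 2·3 + 3·9 + 1·5 = 90; Σxᵢ² = 34; σ²/τ² = 2.25.
β̂_MAP = 90 / (34 + 2.25) = 90/36.25 ≈ 2.483.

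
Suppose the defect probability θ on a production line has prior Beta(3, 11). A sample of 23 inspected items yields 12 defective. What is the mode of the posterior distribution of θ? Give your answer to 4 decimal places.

Prior: Beta(3, 11).
Data: 12 successes in 23 trials. The binomial likelihood contributes θ^12(1−θ)^11, so the posterior is Beta(3+12, 11+11) = Beta(15, 22).
For Beta(a, b) with a, b > 1 the mode is (a−1)/(a+b−2) = 14/35 ≈ 0.4000.

θ̂_MAP = 0.4000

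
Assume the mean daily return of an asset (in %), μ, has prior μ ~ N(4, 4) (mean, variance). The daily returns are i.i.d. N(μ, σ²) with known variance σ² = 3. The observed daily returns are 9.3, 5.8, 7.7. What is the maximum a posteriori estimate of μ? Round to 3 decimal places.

n = 3; x̄ = (9.3 + 5.8 + 7.7)/3 = 22.8/3 = 7.6.
For a Normal prior and Normal likelihood with known variance, the posterior is Normal; its mode equals its mean, the precision-weighted average.
Prior precision 1/σ₀² = 1/4 = 0.25; data precision n/σ² = 3/3 = 1.
μ̂ = (0.25·4 + 1·7.6) / (0.25 + 1) = 8.6/1.25 = 6.880.

μ̂_MAP = 6.880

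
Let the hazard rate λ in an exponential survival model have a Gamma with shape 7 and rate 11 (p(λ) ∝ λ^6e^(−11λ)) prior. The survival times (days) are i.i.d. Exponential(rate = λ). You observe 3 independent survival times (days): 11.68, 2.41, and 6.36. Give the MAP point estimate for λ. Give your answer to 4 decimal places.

λ̂_MAP = 0.2862

The Exponential(rate=λ) likelihood is ∝ λ^n e^(−λΣtᵢ). Here n = 3 and Σtᵢ = 11.68 + 2.41 + 6.36 = 20.45.
Posterior ∝ λ^6e^(−11λ) · λ^3e^(−20.45λ) = λ^9e^(−31.45λ), i.e. Gamma(10, 31.45).
Mode = (a−1)/b = 9/31.45 ≈ 0.2862.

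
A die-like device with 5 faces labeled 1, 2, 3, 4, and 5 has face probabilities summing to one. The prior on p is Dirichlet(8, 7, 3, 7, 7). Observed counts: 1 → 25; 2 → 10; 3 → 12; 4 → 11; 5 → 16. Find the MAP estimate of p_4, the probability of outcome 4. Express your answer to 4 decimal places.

MAP estimate: 0.1683

The posterior is Dirichlet(αᵢ + nᵢ) = Dirichlet(33, 17, 15, 18, 23).
For a Dirichlet(a₁,…,a_K) with all aᵢ > 1, the mode has j-th component (aⱼ − 1)/(Σaᵢ − K).
Here Σaᵢ = 106 and K = 5, so p_4 = (18 − 1)/(106 − 5) = 17/101 ≈ 0.1683.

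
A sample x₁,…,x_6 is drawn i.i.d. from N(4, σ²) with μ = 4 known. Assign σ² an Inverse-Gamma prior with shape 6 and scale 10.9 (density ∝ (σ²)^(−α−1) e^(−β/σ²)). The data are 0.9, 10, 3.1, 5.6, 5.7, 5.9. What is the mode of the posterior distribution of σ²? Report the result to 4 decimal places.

Sum of squared deviations about the known mean: SS = (0.9−4)² + (10−4)² + (3.1−4)² + (5.6−4)² + (5.7−4)² + (5.9−4)² = 55.48.
The Normal likelihood contributes (σ²)^(−n/2) exp(−SS/(2σ²)), so the posterior is Inverse-Gamma(α + n/2, β + SS/2) = Inverse-Gamma(9, 38.64).
The mode of Inverse-Gamma(a, b) is b/(a+1) = 38.64/10 ≈ 3.8640.

σ̂²_MAP = 3.8640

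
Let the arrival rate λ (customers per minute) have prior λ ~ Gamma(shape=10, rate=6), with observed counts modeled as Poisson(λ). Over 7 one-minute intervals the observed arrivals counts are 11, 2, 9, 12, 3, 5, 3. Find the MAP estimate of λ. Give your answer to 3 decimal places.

λ̂_MAP = 4.154

Σxᵢ = 11+2+9+12+3+5+3 = 45, with n = 7.
Posterior ∝ λ^9e^(−6λ) · λ^45e^(−7λ) = λ^54e^(−13λ), i.e. Gamma(shape=55, rate=13).
The mode of a Gamma(a, b) with a ≥ 1 (shape–rate) is (a−1)/b = 54/13 ≈ 4.154.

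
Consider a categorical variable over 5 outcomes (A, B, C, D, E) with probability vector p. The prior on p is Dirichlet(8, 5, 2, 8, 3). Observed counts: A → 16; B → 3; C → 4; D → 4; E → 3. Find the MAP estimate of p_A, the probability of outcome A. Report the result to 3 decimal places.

The posterior is Dirichlet(αᵢ + nᵢ) = Dirichlet(24, 8, 6, 12, 6).
For a Dirichlet(a₁,…,a_K) with all aᵢ > 1, the mode has j-th component (aⱼ − 1)/(Σaᵢ − K).
Here Σaᵢ = 56 and K = 5, so p_A = (24 − 1)/(56 − 5) = 23/51 ≈ 0.451.

MAP estimate of p_A = 0.451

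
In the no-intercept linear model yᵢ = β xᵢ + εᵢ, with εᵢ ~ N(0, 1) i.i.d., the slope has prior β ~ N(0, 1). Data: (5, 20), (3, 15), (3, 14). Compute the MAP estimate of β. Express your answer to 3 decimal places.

log p(β | y) = −Σ(yᵢ − βxᵢ)²/(2·1) − β²/(2·1) + const.
Setting the derivative to zero: Σxᵢ(yᵢ − βxᵢ)/1 − β/1 = 0, so β = Σxᵢyᵢ / (Σxᵢ² + σ²/τ²).
Σxᵢyᵢ = 5·20 + 3·15 + 3·14 = 187; Σxᵢ² = 43; σ²/τ² = 1.
β̂_MAP = 187 / (43 + 1) = 187/44 ≈ 4.250.

β̂_MAP = 4.250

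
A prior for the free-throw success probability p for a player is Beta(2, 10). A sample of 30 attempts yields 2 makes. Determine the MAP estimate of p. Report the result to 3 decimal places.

p̂_MAP = 0.075

Prior: Beta(2, 10).
Data: 2 successes in 30 trials. The binomial likelihood contributes p^2(1−p)^28, so the posterior is Beta(2+2, 10+28) = Beta(4, 38).
For Beta(a, b) with a, b > 1 the mode is (a−1)/(a+b−2) = 3/40 ≈ 0.075.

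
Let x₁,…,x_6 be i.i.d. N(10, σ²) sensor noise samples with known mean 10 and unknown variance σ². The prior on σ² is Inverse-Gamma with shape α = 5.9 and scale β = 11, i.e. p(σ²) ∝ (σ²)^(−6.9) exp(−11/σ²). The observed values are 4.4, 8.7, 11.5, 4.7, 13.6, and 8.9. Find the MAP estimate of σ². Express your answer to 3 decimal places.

σ̂²_MAP = 5.028

Sum of squared deviations about the known mean: SS = (4.4−10)² + (8.7−10)² + (11.5−10)² + (4.7−10)² + (13.6−10)² + (8.9−10)² = 77.56.
The Normal likelihood contributes (σ²)^(−n/2) exp(−SS/(2σ²)), so the posterior is Inverse-Gamma(α + n/2, β + SS/2) = Inverse-Gamma(8.9, 49.78).
The mode of Inverse-Gamma(a, b) is b/(a+1) = 49.78/9.9 ≈ 5.028.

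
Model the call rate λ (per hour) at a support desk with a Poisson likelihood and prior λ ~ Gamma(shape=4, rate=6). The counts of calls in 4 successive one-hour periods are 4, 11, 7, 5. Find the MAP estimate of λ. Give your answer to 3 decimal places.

Σxᵢ = 4+11+7+5 = 27, with n = 4.
Posterior ∝ λ^3e^(−6λ) · λ^27e^(−4λ) = λ^30e^(−10λ), i.e. Gamma(shape=31, rate=10).
The mode of a Gamma(a, b) with a ≥ 1 (shape–rate) is (a−1)/b = 30/10 ≈ 3.000.

λ̂_MAP = 3.000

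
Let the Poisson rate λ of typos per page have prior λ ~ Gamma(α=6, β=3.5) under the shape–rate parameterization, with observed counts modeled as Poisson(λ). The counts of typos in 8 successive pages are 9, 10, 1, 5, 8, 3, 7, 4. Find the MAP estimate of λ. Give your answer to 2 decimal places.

λ̂_MAP = 4.52

Σxᵢ = 9+10+1+5+8+3+7+4 = 47, with n = 8.
Posterior ∝ λ^5e^(−3.5λ) · λ^47e^(−8λ) = λ^52e^(−11.5λ), i.e. Gamma(shape=53, rate=11.5).
The mode of a Gamma(a, b) with a ≥ 1 (shape–rate) is (a−1)/b = 52/11.5 ≈ 4.52.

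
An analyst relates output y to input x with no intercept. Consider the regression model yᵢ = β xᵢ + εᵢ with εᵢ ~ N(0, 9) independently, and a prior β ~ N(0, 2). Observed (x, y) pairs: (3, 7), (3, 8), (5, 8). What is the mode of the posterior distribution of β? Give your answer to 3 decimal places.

log p(β | y) = −Σ(yᵢ − βxᵢ)²/(2·9) − β²/(2·2) + const.
Setting the derivative to zero: Σxᵢ(yᵢ − βxᵢ)/9 − β/2 = 0, so β = Σxᵢyᵢ / (Σxᵢ² + σ²/τ²).
Σxᵢyᵢ = 3·7 + 3·8 + 5·8 = 85; Σxᵢ² = 43; σ²/τ² = 4.5.
β̂_MAP = 85 / (43 + 4.5) = 85/47.5 ≈ 1.789.

β̂_MAP = 1.789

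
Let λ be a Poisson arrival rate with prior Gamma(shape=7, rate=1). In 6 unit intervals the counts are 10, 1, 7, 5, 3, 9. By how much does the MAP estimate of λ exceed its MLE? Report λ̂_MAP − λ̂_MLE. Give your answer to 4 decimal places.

Σxᵢ = 35. Posterior is Gamma(42, 7); MAP = (42−1)/7 = 41/7 ≈ 5.85714.
MLE = x̄ = 35/6 ≈ 5.83333.
Difference = 41/7 − 35/6 = 1/42 ≈ 0.0238.

MAP − MLE = 0.0238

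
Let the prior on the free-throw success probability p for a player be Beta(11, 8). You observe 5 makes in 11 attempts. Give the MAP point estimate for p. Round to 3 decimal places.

p̂_MAP = 0.536

Prior: Beta(11, 8).
Data: 5 successes in 11 trials. The binomial likelihood contributes p^5(1−p)^6, so the posterior is Beta(11+5, 8+6) = Beta(16, 14).
For Beta(a, b) with a, b > 1 the mode is (a−1)/(a+b−2) = 15/28 ≈ 0.536.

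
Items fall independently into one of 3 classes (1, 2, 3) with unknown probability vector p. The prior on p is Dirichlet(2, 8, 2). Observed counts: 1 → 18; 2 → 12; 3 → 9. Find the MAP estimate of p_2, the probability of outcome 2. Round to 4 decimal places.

The posterior is Dirichlet(αᵢ + nᵢ) = Dirichlet(20, 20, 11).
For a Dirichlet(a₁,…,a_K) with all aᵢ > 1, the mode has j-th component (aⱼ − 1)/(Σaᵢ − K).
Here Σaᵢ = 51 and K = 3, so p_2 = (20 − 1)/(51 − 3) = 19/48 ≈ 0.3958.

MAP estimate: 0.3958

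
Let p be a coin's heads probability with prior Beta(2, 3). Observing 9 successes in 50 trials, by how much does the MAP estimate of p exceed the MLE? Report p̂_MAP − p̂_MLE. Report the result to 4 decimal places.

Posterior is Beta(11, 44); MAP = (11−1)/(55−2) = 10/53 ≈ 0.18868.
MLE ignores the prior: p̂_MLE = k/n = 9/50 ≈ 0.18000.
Difference = 10/53 − 9/50 = 23/2650 ≈ 0.0087.

MAP − MLE = 0.0087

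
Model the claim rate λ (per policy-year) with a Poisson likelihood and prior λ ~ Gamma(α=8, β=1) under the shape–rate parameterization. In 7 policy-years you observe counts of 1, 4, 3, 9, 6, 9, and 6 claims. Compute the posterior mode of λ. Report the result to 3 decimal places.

λ̂_MAP = 5.625

Σxᵢ = 1+4+3+9+6+9+6 = 38, with n = 7.
Posterior ∝ λ^7e^(−1λ) · λ^38e^(−7λ) = λ^45e^(−8λ), i.e. Gamma(shape=46, rate=8).
The mode of a Gamma(a, b) with a ≥ 1 (shape–rate) is (a−1)/b = 45/8 ≈ 5.625.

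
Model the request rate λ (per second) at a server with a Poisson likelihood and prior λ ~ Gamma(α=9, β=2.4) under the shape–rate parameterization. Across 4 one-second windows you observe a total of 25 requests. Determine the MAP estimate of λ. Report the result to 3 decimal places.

λ̂_MAP = 5.156

Σxᵢ = 25, n = 4.
Posterior ∝ λ^8e^(−2.4λ) · λ^25e^(−4λ) = λ^33e^(−6.4λ), i.e. Gamma(shape=34, rate=6.4).
The mode of a Gamma(a, b) with a ≥ 1 (shape–rate) is (a−1)/b = 33/6.4 ≈ 5.156.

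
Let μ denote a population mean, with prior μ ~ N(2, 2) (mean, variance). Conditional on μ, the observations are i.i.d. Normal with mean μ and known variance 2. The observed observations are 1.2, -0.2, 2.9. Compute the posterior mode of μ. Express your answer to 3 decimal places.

μ̂_MAP = 1.475

n = 3; x̄ = (1.2 + (-0.2) + 2.9)/3 = 3.9/3 = 1.3.
For a Normal prior and Normal likelihood with known variance, the posterior is Normal; its mode equals its mean, the precision-weighted average.
Prior precision 1/σ₀² = 1/2 = 0.5; data precision n/σ² = 3/2 = 1.5.
μ̂ = (0.5·2 + 1.5·1.3) / (0.5 + 1.5) = 2.95/2 = 1.475.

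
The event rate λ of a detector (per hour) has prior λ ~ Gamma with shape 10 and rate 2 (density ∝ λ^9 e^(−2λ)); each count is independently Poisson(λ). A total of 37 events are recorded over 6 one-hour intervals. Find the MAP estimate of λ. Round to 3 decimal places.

Σxᵢ = 37, n = 6.
Posterior ∝ λ^9e^(−2λ) · λ^37e^(−6λ) = λ^46e^(−8λ), i.e. Gamma(shape=47, rate=8).
The mode of a Gamma(a, b) with a ≥ 1 (shape–rate) is (a−1)/b = 46/8 ≈ 5.750.

λ̂_MAP = 5.750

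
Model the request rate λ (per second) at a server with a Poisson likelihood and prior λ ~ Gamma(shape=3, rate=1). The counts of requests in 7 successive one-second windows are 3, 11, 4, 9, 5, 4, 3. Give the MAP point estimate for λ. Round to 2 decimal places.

Σxᵢ = 3+11+4+9+5+4+3 = 39, with n = 7.
Posterior ∝ λ^2e^(−1λ) · λ^39e^(−7λ) = λ^41e^(−8λ), i.e. Gamma(shape=42, rate=8).
The mode of a Gamma(a, b) with a ≥ 1 (shape–rate) is (a−1)/b = 41/8 ≈ 5.13.

λ̂_MAP = 5.13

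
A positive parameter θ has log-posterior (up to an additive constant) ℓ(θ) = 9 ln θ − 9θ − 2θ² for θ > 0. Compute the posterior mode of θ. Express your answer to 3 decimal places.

ℓ'(θ) = 9/θ − 9 − 4θ. Setting this to zero and multiplying by θ: 4θ² + 9θ − 9 = 0.
θ = (−9 + √(9² + 4·4·9)) / (2·4) = (−9 + √225) / 8 = (−9 + 15)/8 = 3/4.
ℓ''(θ) = −9/θ² − 4 < 0, confirming a maximum.

θ̂_MAP = 0.750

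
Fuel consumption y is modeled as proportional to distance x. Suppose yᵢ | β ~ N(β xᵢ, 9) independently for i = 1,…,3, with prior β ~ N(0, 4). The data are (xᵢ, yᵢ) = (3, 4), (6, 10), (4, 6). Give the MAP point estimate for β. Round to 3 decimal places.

β̂_MAP = 1.518

log p(β | y) = −Σ(yᵢ − βxᵢ)²/(2·9) − β²/(2·4) + const.
Setting the derivative to zero: Σxᵢ(yᵢ − βxᵢ)/9 − β/4 = 0, so β = Σxᵢyᵢ / (Σxᵢ² + σ²/τ²).
Σxᵢyᵢ = 3·4 + 6·10 + 4·6 = 96; Σxᵢ² = 61; σ²/τ² = 2.25.
β̂_MAP = 96 / (61 + 2.25) = 96/63.25 ≈ 1.518.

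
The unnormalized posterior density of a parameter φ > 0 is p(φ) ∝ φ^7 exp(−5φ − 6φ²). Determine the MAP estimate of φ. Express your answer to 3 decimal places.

ℓ'(φ) = 7/φ − 5 − 12φ. Setting this to zero and multiplying by φ: 12φ² + 5φ − 7 = 0.
φ = (−5 + √(5² + 4·12·7)) / (2·12) = (−5 + √361) / 24 = (−5 + 19)/24 = 7/12.
ℓ''(φ) = −7/φ² − 12 < 0, confirming a maximum.

φ̂_MAP = 0.583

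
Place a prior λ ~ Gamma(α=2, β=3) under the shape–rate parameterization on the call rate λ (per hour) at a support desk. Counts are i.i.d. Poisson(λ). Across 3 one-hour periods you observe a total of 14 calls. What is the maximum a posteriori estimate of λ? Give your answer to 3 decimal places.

λ̂_MAP = 2.500

Σxᵢ = 14, n = 3.
Posterior ∝ λe^(−3λ) · λ^14e^(−3λ) = λ^15e^(−6λ), i.e. Gamma(shape=16, rate=6).
The mode of a Gamma(a, b) with a ≥ 1 (shape–rate) is (a−1)/b = 15/6 ≈ 2.500.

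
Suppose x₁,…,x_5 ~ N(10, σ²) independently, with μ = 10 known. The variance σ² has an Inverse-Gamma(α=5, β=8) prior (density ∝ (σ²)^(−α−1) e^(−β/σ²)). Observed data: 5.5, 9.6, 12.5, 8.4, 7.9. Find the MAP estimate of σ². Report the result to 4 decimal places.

σ̂²_MAP = 2.9194

Sum of squared deviations about the known mean: SS = (5.5−10)² + (9.6−10)² + (12.5−10)² + (8.4−10)² + (7.9−10)² = 33.63.
The Normal likelihood contributes (σ²)^(−n/2) exp(−SS/(2σ²)), so the posterior is Inverse-Gamma(α + n/2, β + SS/2) = Inverse-Gamma(7.5, 24.815).
The mode of Inverse-Gamma(a, b) is b/(a+1) = 24.815/8.5 ≈ 2.9194.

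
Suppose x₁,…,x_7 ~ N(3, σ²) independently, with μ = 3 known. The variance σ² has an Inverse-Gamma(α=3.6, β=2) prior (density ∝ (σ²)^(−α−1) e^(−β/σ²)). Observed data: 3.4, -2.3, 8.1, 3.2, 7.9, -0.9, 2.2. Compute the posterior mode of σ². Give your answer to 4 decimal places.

Sum of squared deviations about the known mean: SS = (3.4−3)² + (-2.3−3)² + (8.1−3)² + (3.2−3)² + (7.9−3)² + (-0.9−3)² + (2.2−3)² = 94.16.
The Normal likelihood contributes (σ²)^(−n/2) exp(−SS/(2σ²)), so the posterior is Inverse-Gamma(α + n/2, β + SS/2) = Inverse-Gamma(7.1, 49.08).
The mode of Inverse-Gamma(a, b) is b/(a+1) = 49.08/8.1 ≈ 6.0593.

σ̂²_MAP = 6.0593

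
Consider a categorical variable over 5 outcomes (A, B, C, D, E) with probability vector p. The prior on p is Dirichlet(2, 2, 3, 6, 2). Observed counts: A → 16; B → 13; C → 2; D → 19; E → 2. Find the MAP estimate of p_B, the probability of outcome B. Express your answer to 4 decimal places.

MAP estimate of p_B = 0.2258

The posterior is Dirichlet(αᵢ + nᵢ) = Dirichlet(18, 15, 5, 25, 4).
For a Dirichlet(a₁,…,a_K) with all aᵢ > 1, the mode has j-th component (aⱼ − 1)/(Σaᵢ − K).
Here Σaᵢ = 67 and K = 5, so p_B = (15 − 1)/(67 − 5) = 14/62 ≈ 0.2258.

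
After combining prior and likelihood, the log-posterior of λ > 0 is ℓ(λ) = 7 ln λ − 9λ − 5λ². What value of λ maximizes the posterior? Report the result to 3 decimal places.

λ̂_MAP = 0.500

ℓ'(λ) = 7/λ − 9 − 10λ. Setting this to zero and multiplying by λ: 10λ² + 9λ − 7 = 0.
λ = (−9 + √(9² + 4·10·7)) / (2·10) = (−9 + √361) / 20 = (−9 + 19)/20 = 1/2.
ℓ''(λ) = −7/λ² − 10 < 0, confirming a maximum.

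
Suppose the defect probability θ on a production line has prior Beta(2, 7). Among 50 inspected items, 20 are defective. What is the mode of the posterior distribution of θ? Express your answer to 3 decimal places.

θ̂_MAP = 0.368

Prior: Beta(2, 7).
Data: 20 successes in 50 trials. The binomial likelihood contributes θ^20(1−θ)^30, so the posterior is Beta(2+20, 7+30) = Beta(22, 37).
For Beta(a, b) with a, b > 1 the mode is (a−1)/(a+b−2) = 21/57 ≈ 0.368.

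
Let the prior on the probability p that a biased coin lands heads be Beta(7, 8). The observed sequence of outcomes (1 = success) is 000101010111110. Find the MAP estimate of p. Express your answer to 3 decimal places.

p̂_MAP = 0.500

Prior: Beta(7, 8).
Data: 8 successes in 15 trials (from the sequence). The binomial likelihood contributes p^8(1−p)^7, so the posterior is Beta(7+8, 8+7) = Beta(15, 15).
For Beta(a, b) with a, b > 1 the mode is (a−1)/(a+b−2) = 14/28 ≈ 0.500.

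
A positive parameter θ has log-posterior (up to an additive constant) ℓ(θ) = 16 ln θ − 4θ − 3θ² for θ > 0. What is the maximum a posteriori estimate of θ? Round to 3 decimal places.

θ̂_MAP = 1.333

ℓ'(θ) = 16/θ − 4 − 6θ. Setting this to zero and multiplying by θ: 6θ² + 4θ − 16 = 0.
θ = (−4 + √(4² + 4·6·16)) / (2·6) = (−4 + √400) / 12 = (−4 + 20)/12 = 4/3.
ℓ''(θ) = −16/θ² − 6 < 0, confirming a maximum.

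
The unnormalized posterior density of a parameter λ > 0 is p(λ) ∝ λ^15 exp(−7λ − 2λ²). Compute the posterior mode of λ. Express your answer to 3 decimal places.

λ̂_MAP = 1.250

ℓ'(λ) = 15/λ − 7 − 4λ. Setting this to zero and multiplying by λ: 4λ² + 7λ − 15 = 0.
λ = (−7 + √(7² + 4·4·15)) / (2·4) = (−7 + √289) / 8 = (−7 + 17)/8 = 5/4.
ℓ''(λ) = −15/λ² − 4 < 0, confirming a maximum.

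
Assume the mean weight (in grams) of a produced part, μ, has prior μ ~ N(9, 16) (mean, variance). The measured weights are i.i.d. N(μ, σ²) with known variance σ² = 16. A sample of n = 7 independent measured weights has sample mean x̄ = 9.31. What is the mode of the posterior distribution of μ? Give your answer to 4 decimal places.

n = 7, x̄ = 9.31.
For a Normal prior and Normal likelihood with known variance, the posterior is Normal; its mode equals its mean, the precision-weighted average.
Prior precision 1/σ₀² = 1/16 = 0.0625; data precision n/σ² = 7/16 = 0.4375.
μ̂ = (0.0625·9 + 0.4375·9.31) / (0.0625 + 0.4375) = 4.635625/0.5 = 9.27125 ≈ 9.2713.

μ̂_MAP = 9.2713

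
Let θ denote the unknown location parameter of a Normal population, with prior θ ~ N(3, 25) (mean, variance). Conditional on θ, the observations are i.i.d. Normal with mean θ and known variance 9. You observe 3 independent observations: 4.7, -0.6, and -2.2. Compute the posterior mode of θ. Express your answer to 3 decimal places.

θ̂_MAP = 0.887

n = 3; x̄ = (4.7 + (-0.6) + (-2.2))/3 = 1.9/3 = 19/30 ≈ 0.6333.
For a Normal prior and Normal likelihood with known variance, the posterior is Normal; its mode equals its mean, the precision-weighted average.
Prior precision 1/σ₀² = 1/25 = 0.04; data precision n/σ² = 3/9 = 1/3.
θ̂ = (0.04·3 + (1/3)·(19/30)) / (0.04 + 1/3) = (149/450)/(28/75) = 149/168 ≈ 0.887.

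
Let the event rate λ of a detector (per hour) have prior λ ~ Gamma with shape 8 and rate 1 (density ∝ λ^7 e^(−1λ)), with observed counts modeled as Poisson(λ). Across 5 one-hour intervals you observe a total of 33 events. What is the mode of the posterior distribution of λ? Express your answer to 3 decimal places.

Σxᵢ = 33, n = 5.
Posterior ∝ λ^7e^(−1λ) · λ^33e^(−5λ) = λ^40e^(−6λ), i.e. Gamma(shape=41, rate=6).
The mode of a Gamma(a, b) with a ≥ 1 (shape–rate) is (a−1)/b = 40/6 ≈ 6.667.

λ̂_MAP = 6.667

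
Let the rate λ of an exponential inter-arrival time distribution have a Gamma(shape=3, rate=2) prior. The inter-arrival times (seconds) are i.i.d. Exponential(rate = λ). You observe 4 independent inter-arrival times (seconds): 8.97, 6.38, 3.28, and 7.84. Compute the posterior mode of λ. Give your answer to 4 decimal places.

λ̂_MAP = 0.2107

The Exponential(rate=λ) likelihood is ∝ λ^n e^(−λΣtᵢ). Here n = 4 and Σtᵢ = 8.97 + 6.38 + 3.28 + 7.84 = 26.47.
Posterior ∝ λ^2e^(−2λ) · λ^4e^(−26.47λ) = λ^6e^(−28.47λ), i.e. Gamma(7, 28.47).
Mode = (a−1)/b = 6/28.47 ≈ 0.2107.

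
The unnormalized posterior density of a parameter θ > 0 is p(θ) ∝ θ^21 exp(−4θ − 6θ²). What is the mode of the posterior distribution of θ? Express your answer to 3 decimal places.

ℓ'(θ) = 21/θ − 4 − 12θ. Setting this to zero and multiplying by θ: 12θ² + 4θ − 21 = 0.
θ = (−4 + √(4² + 4·12·21)) / (2·12) = (−4 + √1024) / 24 = (−4 + 32)/24 = 7/6.
ℓ''(θ) = −21/θ² − 12 < 0, confirming a maximum.

θ̂_MAP = 1.167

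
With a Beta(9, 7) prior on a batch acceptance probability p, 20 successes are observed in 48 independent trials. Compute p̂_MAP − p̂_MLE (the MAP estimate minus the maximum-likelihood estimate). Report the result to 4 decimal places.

Posterior is Beta(29, 35); MAP = (29−1)/(64−2) = 28/62 ≈ 0.45161.
MLE ignores the prior: p̂_MLE = k/n = 20/48 ≈ 0.41667.
Difference = 28/62 − 20/48 = 13/372 ≈ 0.0349.

MAP − MLE = 0.0349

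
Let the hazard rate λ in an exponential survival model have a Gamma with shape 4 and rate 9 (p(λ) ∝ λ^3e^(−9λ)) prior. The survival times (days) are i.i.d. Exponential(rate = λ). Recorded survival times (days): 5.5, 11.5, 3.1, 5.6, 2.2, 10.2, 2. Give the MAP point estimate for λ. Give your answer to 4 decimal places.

λ̂_MAP = 0.2037

The Exponential(rate=λ) likelihood is ∝ λ^n e^(−λΣtᵢ). Here n = 7 and Σtᵢ = 5.5 + 11.5 + 3.1 + 5.6 + 2.2 + 10.2 + 2 = 40.1.
Posterior ∝ λ^3e^(−9λ) · λ^7e^(−40.1λ) = λ^10e^(−49.1λ), i.e. Gamma(11, 49.1).
Mode = (a−1)/b = 10/49.1 ≈ 0.2037.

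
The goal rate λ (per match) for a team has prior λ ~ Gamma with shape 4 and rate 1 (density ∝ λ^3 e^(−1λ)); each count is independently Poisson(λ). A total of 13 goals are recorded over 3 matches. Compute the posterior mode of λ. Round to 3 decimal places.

Σxᵢ = 13, n = 3.
Posterior ∝ λ^3e^(−1λ) · λ^13e^(−3λ) = λ^16e^(−4λ), i.e. Gamma(shape=17, rate=4).
The mode of a Gamma(a, b) with a ≥ 1 (shape–rate) is (a−1)/b = 16/4 ≈ 4.000.

λ̂_MAP = 4.000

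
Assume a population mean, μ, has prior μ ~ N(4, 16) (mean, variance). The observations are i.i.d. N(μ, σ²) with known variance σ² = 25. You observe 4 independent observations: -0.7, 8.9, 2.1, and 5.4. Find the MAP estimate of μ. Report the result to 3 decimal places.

μ̂_MAP = 3.946

n = 4; x̄ = ((-0.7) + 8.9 + 2.1 + 5.4)/4 = 15.7/4 = 3.925.
For a Normal prior and Normal likelihood with known variance, the posterior is Normal; its mode equals its mean, the precision-weighted average.
Prior precision 1/σ₀² = 1/16 = 0.0625; data precision n/σ² = 4/25 = 0.16.
μ̂ = (0.0625·4 + 0.16·3.925) / (0.0625 + 0.16) = 0.878/0.2225 = 1756/445 ≈ 3.946.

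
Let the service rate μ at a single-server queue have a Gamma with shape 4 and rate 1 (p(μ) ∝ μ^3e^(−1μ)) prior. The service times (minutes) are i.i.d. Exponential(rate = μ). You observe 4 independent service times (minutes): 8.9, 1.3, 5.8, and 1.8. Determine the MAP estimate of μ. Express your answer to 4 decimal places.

μ̂_MAP = 0.3723

The Exponential(rate=μ) likelihood is ∝ μ^n e^(−μΣtᵢ). Here n = 4 and Σtᵢ = 8.9 + 1.3 + 5.8 + 1.8 = 17.8.
Posterior ∝ μ^3e^(−1μ) · μ^4e^(−17.8μ) = μ^7e^(−18.8μ), i.e. Gamma(8, 18.8).
Mode = (a−1)/b = 7/18.8 ≈ 0.3723.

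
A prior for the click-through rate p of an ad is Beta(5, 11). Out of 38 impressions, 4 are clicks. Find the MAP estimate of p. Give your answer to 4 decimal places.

Prior: Beta(5, 11).
Data: 4 successes in 38 trials. The binomial likelihood contributes p^4(1−p)^34, so the posterior is Beta(5+4, 11+34) = Beta(9, 45).
For Beta(a, b) with a, b > 1 the mode is (a−1)/(a+b−2) = 8/52 ≈ 0.1538.

p̂_MAP = 0.1538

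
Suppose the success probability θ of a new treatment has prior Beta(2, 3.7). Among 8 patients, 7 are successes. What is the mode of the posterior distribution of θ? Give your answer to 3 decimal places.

Prior: Beta(2, 3.7).
Data: 7 successes in 8 trials. The binomial likelihood contributes θ^7(1−θ)^1, so the posterior is Beta(2+7, 3.7+1) = Beta(9, 4.7).
For Beta(a, b) with a, b > 1 the mode is (a−1)/(a+b−2) = 8/11.7 ≈ 0.684.

θ̂_MAP = 0.684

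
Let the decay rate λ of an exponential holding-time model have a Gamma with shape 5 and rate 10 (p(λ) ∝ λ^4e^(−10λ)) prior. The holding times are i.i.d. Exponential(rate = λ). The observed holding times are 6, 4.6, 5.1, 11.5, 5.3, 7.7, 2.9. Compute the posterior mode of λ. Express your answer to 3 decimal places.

λ̂_MAP = 0.207

The Exponential(rate=λ) likelihood is ∝ λ^n e^(−λΣtᵢ). Here n = 7 and Σtᵢ = 6 + 4.6 + 5.1 + 11.5 + 5.3 + 7.7 + 2.9 = 43.1.
Posterior ∝ λ^4e^(−10λ) · λ^7e^(−43.1λ) = λ^11e^(−53.1λ), i.e. Gamma(12, 53.1).
Mode = (a−1)/b = 11/53.1 ≈ 0.207.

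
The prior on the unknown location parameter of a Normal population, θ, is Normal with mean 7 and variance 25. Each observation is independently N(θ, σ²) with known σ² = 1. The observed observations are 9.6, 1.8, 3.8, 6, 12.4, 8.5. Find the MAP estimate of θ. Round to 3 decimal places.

n = 6; x̄ = (9.6 + 1.8 + 3.8 + 6 + 12.4 + 8.5)/6 = 42.1/6 = 421/60 ≈ 7.0167.
For a Normal prior and Normal likelihood with known variance, the posterior is Normal; its mode equals its mean, the precision-weighted average.
Prior precision 1/σ₀² = 1/25 = 0.04; data precision n/σ² = 6/1 = 6.
θ̂ = (0.04·7 + 6·(421/60)) / (0.04 + 6) = 42.38/6.04 = 2119/302 ≈ 7.017.

θ̂_MAP = 7.017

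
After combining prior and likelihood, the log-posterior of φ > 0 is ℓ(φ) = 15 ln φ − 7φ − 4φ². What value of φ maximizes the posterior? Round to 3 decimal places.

ℓ'(φ) = 15/φ − 7 − 8φ. Setting this to zero and multiplying by φ: 8φ² + 7φ − 15 = 0.
φ = (−7 + √(7² + 4·8·15)) / (2·8) = (−7 + √529) / 16 = (−7 + 23)/16 = 1.
ℓ''(φ) = −15/φ² − 8 < 0, confirming a maximum.

φ̂_MAP = 1.000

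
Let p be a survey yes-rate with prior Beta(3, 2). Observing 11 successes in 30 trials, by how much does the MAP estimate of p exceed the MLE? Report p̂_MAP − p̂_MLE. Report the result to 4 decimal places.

MAP − MLE = 0.0273

Posterior is Beta(14, 21); MAP = (14−1)/(35−2) = 13/33 ≈ 0.39394.
MLE ignores the prior: p̂_MLE = k/n = 11/30 ≈ 0.36667.
Difference = 13/33 − 11/30 = 3/110 ≈ 0.0273.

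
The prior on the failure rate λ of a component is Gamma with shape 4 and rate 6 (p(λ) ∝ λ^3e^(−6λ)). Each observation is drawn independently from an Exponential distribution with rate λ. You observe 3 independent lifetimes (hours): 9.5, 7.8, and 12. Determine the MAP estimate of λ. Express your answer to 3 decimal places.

λ̂_MAP = 0.170

The Exponential(rate=λ) likelihood is ∝ λ^n e^(−λΣtᵢ). Here n = 3 and Σtᵢ = 9.5 + 7.8 + 12 = 29.3.
Posterior ∝ λ^3e^(−6λ) · λ^3e^(−29.3λ) = λ^6e^(−35.3λ), i.e. Gamma(7, 35.3).
Mode = (a−1)/b = 6/35.3 ≈ 0.170.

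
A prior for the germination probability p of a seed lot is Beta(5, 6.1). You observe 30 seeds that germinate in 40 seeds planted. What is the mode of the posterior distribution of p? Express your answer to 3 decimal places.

Prior: Beta(5, 6.1).
Data: 30 successes in 40 trials. The binomial likelihood contributes p^30(1−p)^10, so the posterior is Beta(5+30, 6.1+10) = Beta(35, 16.1).
For Beta(a, b) with a, b > 1 the mode is (a−1)/(a+b−2) = 34/49.1 ≈ 0.692.

p̂_MAP = 0.692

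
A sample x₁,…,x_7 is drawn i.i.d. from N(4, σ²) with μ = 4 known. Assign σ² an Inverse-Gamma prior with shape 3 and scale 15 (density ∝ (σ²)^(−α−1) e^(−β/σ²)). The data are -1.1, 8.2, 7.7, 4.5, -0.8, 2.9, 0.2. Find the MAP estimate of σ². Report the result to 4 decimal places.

Sum of squared deviations about the known mean: SS = (-1.1−4)² + (8.2−4)² + (7.7−4)² + (4.5−4)² + (-0.8−4)² + (2.9−4)² + (0.2−4)² = 96.28.
The Normal likelihood contributes (σ²)^(−n/2) exp(−SS/(2σ²)), so the posterior is Inverse-Gamma(α + n/2, β + SS/2) = Inverse-Gamma(6.5, 63.14).
The mode of Inverse-Gamma(a, b) is b/(a+1) = 63.14/7.5 ≈ 8.4187.

σ̂²_MAP = 8.4187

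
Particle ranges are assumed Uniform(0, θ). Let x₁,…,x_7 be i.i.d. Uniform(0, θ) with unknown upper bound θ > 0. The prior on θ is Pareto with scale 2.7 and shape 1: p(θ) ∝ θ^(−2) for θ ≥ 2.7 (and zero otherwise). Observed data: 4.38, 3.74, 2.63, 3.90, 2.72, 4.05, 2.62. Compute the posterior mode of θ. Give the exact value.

The Uniform(0, θ) likelihood is θ^(−n) for θ ≥ max(xᵢ), zero otherwise. Here max(xᵢ) = 4.38.
Posterior ∝ θ^(−2) · θ^(−7) = θ^(−9) on θ ≥ max(2.7, 4.38) = 4.38.
This density is strictly decreasing in θ, so the posterior mode lies at the lower boundary of the support.

θ̂_MAP = 4.38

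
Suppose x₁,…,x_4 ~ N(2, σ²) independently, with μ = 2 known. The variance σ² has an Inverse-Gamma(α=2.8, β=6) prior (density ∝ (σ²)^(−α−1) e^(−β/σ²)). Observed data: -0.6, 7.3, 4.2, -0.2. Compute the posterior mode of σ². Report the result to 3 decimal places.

Sum of squared deviations about the known mean: SS = (-0.6−2)² + (7.3−2)² + (4.2−2)² + (-0.2−2)² = 44.53.
The Normal likelihood contributes (σ²)^(−n/2) exp(−SS/(2σ²)), so the posterior is Inverse-Gamma(α + n/2, β + SS/2) = Inverse-Gamma(4.8, 28.265).
The mode of Inverse-Gamma(a, b) is b/(a+1) = 28.265/5.8 ≈ 4.873.

σ̂²_MAP = 4.873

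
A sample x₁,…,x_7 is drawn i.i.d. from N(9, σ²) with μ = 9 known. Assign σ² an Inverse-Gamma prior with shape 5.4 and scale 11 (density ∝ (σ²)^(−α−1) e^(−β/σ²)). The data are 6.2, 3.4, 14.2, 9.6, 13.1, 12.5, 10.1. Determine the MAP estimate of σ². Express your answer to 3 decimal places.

Sum of squared deviations about the known mean: SS = (6.2−9)² + (3.4−9)² + (14.2−9)² + (9.6−9)² + (13.1−9)² + (12.5−9)² + (10.1−9)² = 96.87.
The Normal likelihood contributes (σ²)^(−n/2) exp(−SS/(2σ²)), so the posterior is Inverse-Gamma(α + n/2, β + SS/2) = Inverse-Gamma(8.9, 59.435).
The mode of Inverse-Gamma(a, b) is b/(a+1) = 59.435/9.9 ≈ 6.004.

σ̂²_MAP = 6.004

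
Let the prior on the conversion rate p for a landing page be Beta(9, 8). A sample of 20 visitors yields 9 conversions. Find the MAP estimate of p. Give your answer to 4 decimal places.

Prior: Beta(9, 8).
Data: 9 successes in 20 trials. The binomial likelihood contributes p^9(1−p)^11, so the posterior is Beta(9+9, 8+11) = Beta(18, 19).
For Beta(a, b) with a, b > 1 the mode is (a−1)/(a+b−2) = 17/35 ≈ 0.4857.

p̂_MAP = 0.4857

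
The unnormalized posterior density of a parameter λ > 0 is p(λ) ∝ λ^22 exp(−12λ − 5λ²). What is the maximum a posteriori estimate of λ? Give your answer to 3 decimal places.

ℓ'(λ) = 22/λ − 12 − 10λ. Setting this to zero and multiplying by λ: 10λ² + 12λ − 22 = 0.
λ = (−12 + √(12² + 4·10·22)) / (2·10) = (−12 + √1024) / 20 = (−12 + 32)/20 = 1.
ℓ''(λ) = −22/λ² − 10 < 0, confirming a maximum.

λ̂_MAP = 1.000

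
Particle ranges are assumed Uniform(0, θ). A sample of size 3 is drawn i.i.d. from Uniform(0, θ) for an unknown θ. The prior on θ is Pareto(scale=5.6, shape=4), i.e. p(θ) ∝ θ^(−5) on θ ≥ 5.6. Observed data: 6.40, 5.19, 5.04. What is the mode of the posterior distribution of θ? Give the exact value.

θ̂_MAP = 6.40

The Uniform(0, θ) likelihood is θ^(−n) for θ ≥ max(xᵢ), zero otherwise. Here max(xᵢ) = 6.40.
Posterior ∝ θ^(−5) · θ^(−3) = θ^(−8) on θ ≥ max(5.6, 6.40) = 6.40.
This density is strictly decreasing in θ, so the posterior mode lies at the lower boundary of the support.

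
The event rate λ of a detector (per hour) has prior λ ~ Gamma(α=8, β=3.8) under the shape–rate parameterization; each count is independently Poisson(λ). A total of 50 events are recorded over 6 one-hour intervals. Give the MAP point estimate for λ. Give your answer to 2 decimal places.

λ̂_MAP = 5.82

Σxᵢ = 50, n = 6.
Posterior ∝ λ^7e^(−3.8λ) · λ^50e^(−6λ) = λ^57e^(−9.8λ), i.e. Gamma(shape=58, rate=9.8).
The mode of a Gamma(a, b) with a ≥ 1 (shape–rate) is (a−1)/b = 57/9.8 ≈ 5.82.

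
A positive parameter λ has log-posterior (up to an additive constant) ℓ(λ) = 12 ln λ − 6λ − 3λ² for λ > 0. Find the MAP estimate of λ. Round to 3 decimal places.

λ̂_MAP = 1.000

ℓ'(λ) = 12/λ − 6 − 6λ. Setting this to zero and multiplying by λ: 6λ² + 6λ − 12 = 0.
λ = (−6 + √(6² + 4·6·12)) / (2·6) = (−6 + √324) / 12 = (−6 + 18)/12 = 1.
ℓ''(λ) = −12/λ² − 6 < 0, confirming a maximum.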